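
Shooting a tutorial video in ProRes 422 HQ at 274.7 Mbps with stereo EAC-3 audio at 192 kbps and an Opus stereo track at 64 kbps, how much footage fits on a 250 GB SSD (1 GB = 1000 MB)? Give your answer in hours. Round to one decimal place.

Audio total: 192 + 64 = 256 kbps = 0.256 Mbps.
Total bitrate: 274.7 + 0.256 = 274.956 Mbps.
Capacity: 250 GB = 2,000,000 Mb.
Recording time: 2,000,000 / 274.956 = 7,274 s ≈ 2.02 hours.

2.0 hours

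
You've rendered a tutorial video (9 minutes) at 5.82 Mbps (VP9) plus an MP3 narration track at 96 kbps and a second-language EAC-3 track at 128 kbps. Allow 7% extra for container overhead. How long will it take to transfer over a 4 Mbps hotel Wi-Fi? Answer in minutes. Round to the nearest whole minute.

15 minutes

9 min = 540 s
Audio total: 96 + 128 = 224 kbps = 0.224 Mbps.
Total bitrate: 6.044 Mbps.
File: 6.044 Mbps × 540 s = 3263.8 Mb.
With 7% container overhead: ×1.07. → 3492.2 Mb.
At 4 Mbps: 3492.2 / 4 = 873.1 s ≈ 14.6 minutes.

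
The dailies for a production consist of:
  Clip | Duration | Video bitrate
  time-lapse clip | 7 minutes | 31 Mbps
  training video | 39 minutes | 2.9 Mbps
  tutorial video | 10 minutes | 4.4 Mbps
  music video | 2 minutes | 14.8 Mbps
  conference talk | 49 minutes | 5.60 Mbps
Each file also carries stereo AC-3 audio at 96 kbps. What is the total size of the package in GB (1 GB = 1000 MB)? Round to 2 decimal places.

5.16 GB

Audio: 96 kbps = 0.096 Mbps.
time-lapse clip: 31.096 Mbps × 420 s = 13060.3 Mb
training video: 2.996 Mbps × 2340 s = 7010.6 Mb
tutorial video: 4.496 Mbps × 600 s = 2697.6 Mb
music video: 14.896 Mbps × 120 s = 1787.5 Mb
conference talk: 5.696 Mbps × 2940 s = 16746.2 Mb
Total: 41302.3 Mb = 5162.8 MB.
= 5.163 GB.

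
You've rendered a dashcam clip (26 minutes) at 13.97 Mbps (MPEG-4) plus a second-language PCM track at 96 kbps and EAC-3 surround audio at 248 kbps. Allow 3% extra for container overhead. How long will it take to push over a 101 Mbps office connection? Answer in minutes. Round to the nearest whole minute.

4 minutes

26 min = 1560 s
Audio total: 96 + 248 = 344 kbps = 0.344 Mbps.
Total bitrate: 14.314 Mbps.
File: 14.314 Mbps × 1560 s = 22329.8 Mb.
With 3% container overhead: ×1.03. → 22999.7 Mb.
At 101 Mbps: 22999.7 / 101 = 227.7 s ≈ 3.8 minutes.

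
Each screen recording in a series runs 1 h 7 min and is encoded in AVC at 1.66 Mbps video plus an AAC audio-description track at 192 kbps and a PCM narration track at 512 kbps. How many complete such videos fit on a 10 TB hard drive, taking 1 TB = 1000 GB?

1 h 7 min = 67 min = 4020 s
Audio total: 192 + 512 = 704 kbps = 0.704 Mbps.
Total bitrate: 2.364 Mbps.
Per item: 2.364 Mbps × 4020 s = 9,503 Mb = 1,188 MB.
Capacity: 10 TB = 80,000,000 Mb; 8418.15 items → 8418 complete.

8418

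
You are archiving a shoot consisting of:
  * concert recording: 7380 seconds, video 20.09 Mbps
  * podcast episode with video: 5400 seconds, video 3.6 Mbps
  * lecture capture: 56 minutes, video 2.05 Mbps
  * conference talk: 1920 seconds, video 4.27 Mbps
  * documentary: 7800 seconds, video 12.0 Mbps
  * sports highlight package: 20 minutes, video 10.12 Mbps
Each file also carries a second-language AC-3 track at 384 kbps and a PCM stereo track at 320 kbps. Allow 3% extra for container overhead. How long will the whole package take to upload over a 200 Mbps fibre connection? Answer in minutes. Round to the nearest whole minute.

Audio total: 384 + 320 = 704 kbps = 0.704 Mbps.
concert recording: 20.794 Mbps × 7380 s × 1.03 = 158063.5 Mb
podcast episode with video: 4.304 Mbps × 5400 s × 1.03 = 23938.8 Mb
lecture capture: 2.754 Mbps × 3360 s × 1.03 = 9531.0 Mb
conference talk: 4.974 Mbps × 1920 s × 1.03 = 9836.6 Mb
documentary: 12.704 Mbps × 7800 s × 1.03 = 102063.9 Mb
sports highlight package: 10.824 Mbps × 1200 s × 1.03 = 13378.5 Mb
Total: 316812.4 Mb = 39601.5 MB.
At 200 Mbps: 316812.4 / 200 = 1584 s ≈ 26.4 minutes.

26 minutes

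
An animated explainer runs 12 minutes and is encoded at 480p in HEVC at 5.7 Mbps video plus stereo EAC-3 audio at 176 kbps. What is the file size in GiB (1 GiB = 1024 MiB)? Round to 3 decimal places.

0.493 GiB

12 min = 720 s
Audio: 176 kbps = 0.176 Mbps.
Total bitrate: 5.7 + 0.176 = 5.876 Mbps.
Stream data: 5.876 Mbps × 720 s = 4230.7 Mb.
4,231 Mb = 528,840,000 bytes ÷ 1,073,741,824 = 0.4925 GiB.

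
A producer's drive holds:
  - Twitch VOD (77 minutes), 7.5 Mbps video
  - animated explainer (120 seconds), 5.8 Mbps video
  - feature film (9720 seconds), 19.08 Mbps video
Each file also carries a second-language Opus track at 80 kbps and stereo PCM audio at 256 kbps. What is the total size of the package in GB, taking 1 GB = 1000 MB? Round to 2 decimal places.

Audio total: 80 + 256 = 336 kbps = 0.336 Mbps.
Twitch VOD: 7.836 Mbps × 4620 s = 36202.3 Mb
animated explainer: 6.136 Mbps × 120 s = 736.3 Mb
feature film: 19.416 Mbps × 9720 s = 188723.5 Mb
Total: 225662.2 Mb = 28207.8 MB.
= 28.21 GB.

28.21 GB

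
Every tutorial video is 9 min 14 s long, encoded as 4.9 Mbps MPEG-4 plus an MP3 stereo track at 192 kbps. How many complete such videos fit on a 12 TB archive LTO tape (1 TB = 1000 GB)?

34030

9 min 14 s = 554 s
Audio: 192 kbps = 0.192 Mbps.
Total bitrate: 5.092 Mbps.
Per item: 5.092 Mbps × 554 s = 2,821 Mb = 352.6 MB.
Capacity: 12 TB = 96,000,000 Mb; 34030.87 items → 34030 complete.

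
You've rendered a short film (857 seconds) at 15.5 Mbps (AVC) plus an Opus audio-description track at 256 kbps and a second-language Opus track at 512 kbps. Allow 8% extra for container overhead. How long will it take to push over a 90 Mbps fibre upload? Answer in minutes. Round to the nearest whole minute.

3 minutes

Audio total: 256 + 512 = 768 kbps = 0.768 Mbps.
Total bitrate: 16.268 Mbps.
File: 16.268 Mbps × 857 s = 13941.7 Mb.
With 8% container overhead: ×1.08. → 15057.0 Mb.
At 90 Mbps: 15057.0 / 90 = 167.3 s ≈ 2.79 minutes.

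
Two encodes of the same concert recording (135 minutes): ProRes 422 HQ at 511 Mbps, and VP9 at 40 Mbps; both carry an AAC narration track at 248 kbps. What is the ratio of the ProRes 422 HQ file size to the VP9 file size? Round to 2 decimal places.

12.70

135 min = 8100 s
Audio: 248 kbps = 0.248 Mbps.
ProRes 422 HQ: 511.248 Mbps × 8100 s = 4141108.8 Mb = 517.639 GB.
VP9: 40.248 Mbps × 8100 s = 326008.8 Mb = 40.751 GB.
Ratio: 517.639 / 40.751 = 12.702.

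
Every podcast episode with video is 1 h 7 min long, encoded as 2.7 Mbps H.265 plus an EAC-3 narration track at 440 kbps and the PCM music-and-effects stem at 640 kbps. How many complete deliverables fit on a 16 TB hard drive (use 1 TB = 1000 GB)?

8423

1 h 7 min = 67 min = 4020 s
Audio total: 440 + 640 = 1080 kbps = 1.080 Mbps.
Total bitrate: 3.780 Mbps.
Per item: 3.780 Mbps × 4020 s = 15,196 Mb = 1,899 MB.
Capacity: 16 TB = 128,000,000 Mb; 8423.49 items → 8423 complete.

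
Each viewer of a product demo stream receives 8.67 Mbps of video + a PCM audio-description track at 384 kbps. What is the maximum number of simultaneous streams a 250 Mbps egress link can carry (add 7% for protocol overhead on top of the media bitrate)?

25

Audio: 384 kbps = 0.384 Mbps.
Per-viewer media rate: 9.054 Mbps.
On the wire with 7% overhead: 9.688 Mbps.
250 Mbps = 250.0 Mbps; 250.0 / 9.688 = 25.81 → 25 viewers.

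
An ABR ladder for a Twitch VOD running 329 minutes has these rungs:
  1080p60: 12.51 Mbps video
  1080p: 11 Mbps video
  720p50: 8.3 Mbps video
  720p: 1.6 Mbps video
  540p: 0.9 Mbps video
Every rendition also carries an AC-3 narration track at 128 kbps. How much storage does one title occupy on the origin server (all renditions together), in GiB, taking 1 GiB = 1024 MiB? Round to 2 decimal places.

80.32 GiB

329 min = 19740 s
Audio: 128 kbps = 0.128 Mbps.
Sum of rendition bitrates: (12.51+0.128) + (11+0.128) + (8.3+0.128) + (1.6+0.128) + (0.9+0.128) = 34.950 Mbps.
× 19740 s = 689,913 Mb = 86,239 MB = 80.32 GiB.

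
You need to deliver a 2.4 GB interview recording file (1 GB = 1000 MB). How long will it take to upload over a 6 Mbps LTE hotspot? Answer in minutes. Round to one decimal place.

File: 2.4 GB = 19200.0 Mb.
At 6 Mbps: 19200.0 / 6 = 3200.0 s ≈ 53.3 minutes.

53.3 minutes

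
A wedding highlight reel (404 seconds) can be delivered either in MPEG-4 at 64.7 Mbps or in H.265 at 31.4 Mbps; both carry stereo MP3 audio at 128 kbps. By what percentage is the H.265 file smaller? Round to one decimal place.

51.4%

Audio: 128 kbps = 0.128 Mbps.
MPEG-4: 64.828 Mbps × 404 s = 26190.5 Mb = 3.049 GiB.
H.265: 31.528 Mbps × 404 s = 12737.3 Mb = 1.483 GiB.
Reduction: (1 − 1.483/3.049) × 100 = 51.37%.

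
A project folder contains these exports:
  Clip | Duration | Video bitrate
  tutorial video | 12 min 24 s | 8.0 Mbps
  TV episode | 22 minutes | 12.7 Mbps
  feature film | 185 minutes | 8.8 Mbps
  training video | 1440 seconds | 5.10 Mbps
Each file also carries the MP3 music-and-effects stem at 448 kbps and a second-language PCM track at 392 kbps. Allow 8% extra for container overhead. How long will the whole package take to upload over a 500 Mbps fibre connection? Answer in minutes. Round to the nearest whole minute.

Audio total: 448 + 392 = 840 kbps = 0.840 Mbps.
tutorial video: 8.840 Mbps × 744 s × 1.08 = 7103.1 Mb
TV episode: 13.540 Mbps × 1320 s × 1.08 = 19302.6 Mb
feature film: 9.640 Mbps × 11100 s × 1.08 = 115564.3 Mb
training video: 5.940 Mbps × 1440 s × 1.08 = 9237.9 Mb
Total: 151207.9 Mb = 18901.0 MB.
At 500 Mbps: 151207.9 / 500 = 302 s ≈ 5.04 minutes.

5 minutes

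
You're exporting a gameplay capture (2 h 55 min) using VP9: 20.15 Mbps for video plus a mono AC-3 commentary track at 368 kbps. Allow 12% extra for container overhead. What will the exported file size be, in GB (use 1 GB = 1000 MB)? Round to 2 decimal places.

2 h 55 min = 175 min = 10500 s
Audio: 368 kbps = 0.368 Mbps.
Total bitrate: 20.15 + 0.368 = 20.518 Mbps.
Stream data: 20.518 Mbps × 10500 s = 215439.0 Mb.
With 12% container overhead: ×1.12.
241,292 Mb ÷ 8 = 30,161 MB → 30.16 GB.

30.16 GB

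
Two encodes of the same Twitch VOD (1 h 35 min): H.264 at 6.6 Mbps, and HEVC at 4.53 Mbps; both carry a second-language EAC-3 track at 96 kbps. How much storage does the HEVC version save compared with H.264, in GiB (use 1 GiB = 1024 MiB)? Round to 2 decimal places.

1 h 35 min = 95 min = 5700 s
Audio: 96 kbps = 0.096 Mbps.
H.264: 6.696 Mbps × 5700 s = 38167.2 Mb = 4.443 GiB.
HEVC: 4.626 Mbps × 5700 s = 26368.2 Mb = 3.070 GiB.
Saving: 4.443 − 3.070 = 1.374 GiB.

1.37 GiB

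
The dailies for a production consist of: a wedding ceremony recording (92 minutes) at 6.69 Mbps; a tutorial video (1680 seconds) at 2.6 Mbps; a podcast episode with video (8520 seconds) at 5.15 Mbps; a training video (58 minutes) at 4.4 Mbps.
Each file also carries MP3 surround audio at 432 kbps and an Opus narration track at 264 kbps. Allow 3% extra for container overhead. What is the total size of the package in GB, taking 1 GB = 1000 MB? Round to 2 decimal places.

14.66 GB

Audio total: 432 + 264 = 696 kbps = 0.696 Mbps.
wedding ceremony recording: 7.386 Mbps × 5520 s × 1.03 = 41993.8 Mb
tutorial video: 3.296 Mbps × 1680 s × 1.03 = 5703.4 Mb
podcast episode with video: 5.846 Mbps × 8520 s × 1.03 = 51302.2 Mb
training video: 5.096 Mbps × 3480 s × 1.03 = 18266.1 Mb
Total: 117265.5 Mb = 14658.2 MB.
= 14.66 GB.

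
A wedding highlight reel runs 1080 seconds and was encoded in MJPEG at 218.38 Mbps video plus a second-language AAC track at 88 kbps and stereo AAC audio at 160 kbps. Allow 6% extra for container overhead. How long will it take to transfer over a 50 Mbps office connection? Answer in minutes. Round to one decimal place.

Audio total: 88 + 160 = 248 kbps = 0.248 Mbps.
Total bitrate: 218.628 Mbps.
File: 218.628 Mbps × 1080 s = 236118.2 Mb.
With 6% container overhead: ×1.06. → 250285.3 Mb.
At 50 Mbps: 250285.3 / 50 = 5005.7 s ≈ 83.4 minutes.

83.4 minutes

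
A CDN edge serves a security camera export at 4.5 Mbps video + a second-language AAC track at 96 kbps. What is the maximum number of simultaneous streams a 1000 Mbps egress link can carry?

Audio: 96 kbps = 0.096 Mbps.
Per-viewer media rate: 4.596 Mbps.
1000 Mbps = 1,000 Mbps; 1,000 / 4.596 = 217.58 → 217 viewers.

217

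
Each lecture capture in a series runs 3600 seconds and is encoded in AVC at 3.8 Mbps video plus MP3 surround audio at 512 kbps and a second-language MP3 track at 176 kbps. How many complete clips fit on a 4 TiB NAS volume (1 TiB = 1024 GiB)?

2177

Audio total: 512 + 176 = 688 kbps = 0.688 Mbps.
Total bitrate: 4.488 Mbps.
Per item: 4.488 Mbps × 3600 s = 16,157 Mb = 2,020 MB.
Capacity: 4 TiB = 35,184,372 Mb; 2177.68 items → 2177 complete.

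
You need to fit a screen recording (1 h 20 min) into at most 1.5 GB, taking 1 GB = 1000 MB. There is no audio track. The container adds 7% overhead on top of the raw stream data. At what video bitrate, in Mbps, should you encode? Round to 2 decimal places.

2.34 Mbps

Budget: 1.5 GB = 12000.0 Mb.
Stream payload after overhead: 12000.0 / 1.07 = 11215.0 Mb.
1 h 20 min = 80 min = 4800 s
Total bitrate budget: 11215.0 Mb / 4800 s = 2.336 Mbps.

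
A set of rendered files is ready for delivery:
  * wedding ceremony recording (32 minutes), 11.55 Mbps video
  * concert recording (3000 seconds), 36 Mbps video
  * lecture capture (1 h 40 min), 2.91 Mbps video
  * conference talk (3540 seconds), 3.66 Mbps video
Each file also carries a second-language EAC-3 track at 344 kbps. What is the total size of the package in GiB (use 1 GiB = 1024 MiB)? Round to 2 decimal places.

Audio: 344 kbps = 0.344 Mbps.
wedding ceremony recording: 11.894 Mbps × 1920 s = 22836.5 Mb
concert recording: 36.344 Mbps × 3000 s = 109032.0 Mb
lecture capture: 3.254 Mbps × 6000 s = 19524.0 Mb
conference talk: 4.004 Mbps × 3540 s = 14174.2 Mb
Total: 165566.6 Mb = 20695.8 MB.
= 19.27 GiB.

19.27 GiB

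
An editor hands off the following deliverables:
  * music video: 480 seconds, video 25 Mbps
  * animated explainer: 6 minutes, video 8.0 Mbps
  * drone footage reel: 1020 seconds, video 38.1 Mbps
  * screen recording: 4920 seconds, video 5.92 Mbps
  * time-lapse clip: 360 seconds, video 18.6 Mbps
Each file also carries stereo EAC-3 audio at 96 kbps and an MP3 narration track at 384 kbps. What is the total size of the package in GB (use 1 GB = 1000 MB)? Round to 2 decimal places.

11.62 GB

Audio total: 96 + 384 = 480 kbps = 0.480 Mbps.
music video: 25.480 Mbps × 480 s = 12230.4 Mb
animated explainer: 8.480 Mbps × 360 s = 3052.8 Mb
drone footage reel: 38.580 Mbps × 1020 s = 39351.6 Mb
screen recording: 6.400 Mbps × 4920 s = 31488.0 Mb
time-lapse clip: 19.080 Mbps × 360 s = 6868.8 Mb
Total: 92991.6 Mb = 11624.0 MB.
= 11.62 GB.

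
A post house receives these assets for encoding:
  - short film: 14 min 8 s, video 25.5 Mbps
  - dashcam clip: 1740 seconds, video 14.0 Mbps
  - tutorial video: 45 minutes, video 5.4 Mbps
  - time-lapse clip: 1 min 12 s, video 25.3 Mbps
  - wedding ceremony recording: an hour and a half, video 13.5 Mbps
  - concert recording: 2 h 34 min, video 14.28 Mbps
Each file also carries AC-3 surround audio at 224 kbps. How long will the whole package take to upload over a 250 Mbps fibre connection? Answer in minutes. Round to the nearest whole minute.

18 minutes

Audio: 224 kbps = 0.224 Mbps.
short film: 25.724 Mbps × 848 s = 21814.0 Mb
dashcam clip: 14.224 Mbps × 1740 s = 24749.8 Mb
tutorial video: 5.624 Mbps × 2700 s = 15184.8 Mb
time-lapse clip: 25.524 Mbps × 72 s = 1837.7 Mb
wedding ceremony recording: 13.724 Mbps × 5400 s = 74109.6 Mb
concert recording: 14.504 Mbps × 9240 s = 134017.0 Mb
Total: 271712.8 Mb = 33964.1 MB.
At 250 Mbps: 271712.8 / 250 = 1087 s ≈ 18.1 minutes.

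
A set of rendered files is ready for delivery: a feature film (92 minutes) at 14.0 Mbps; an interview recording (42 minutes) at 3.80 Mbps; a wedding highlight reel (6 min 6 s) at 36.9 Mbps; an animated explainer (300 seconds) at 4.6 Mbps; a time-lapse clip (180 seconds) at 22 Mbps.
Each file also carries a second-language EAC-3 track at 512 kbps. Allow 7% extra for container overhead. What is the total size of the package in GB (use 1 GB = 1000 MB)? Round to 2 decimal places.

Audio: 512 kbps = 0.512 Mbps.
feature film: 14.512 Mbps × 5520 s × 1.07 = 85713.7 Mb
interview recording: 4.312 Mbps × 2520 s × 1.07 = 11626.9 Mb
wedding highlight reel: 37.412 Mbps × 366 s × 1.07 = 14651.3 Mb
animated explainer: 5.112 Mbps × 300 s × 1.07 = 1641.0 Mb
time-lapse clip: 22.512 Mbps × 180 s × 1.07 = 4335.8 Mb
Total: 117968.6 Mb = 14746.1 MB.
= 14.75 GB.

14.75 GB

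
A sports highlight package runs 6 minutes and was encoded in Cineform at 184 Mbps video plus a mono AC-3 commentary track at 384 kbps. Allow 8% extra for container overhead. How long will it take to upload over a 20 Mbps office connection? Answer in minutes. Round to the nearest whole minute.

60 minutes

6 min = 360 s
Audio: 384 kbps = 0.384 Mbps.
Total bitrate: 184.384 Mbps.
File: 184.384 Mbps × 360 s = 66378.2 Mb.
With 8% container overhead: ×1.08. → 71688.5 Mb.
At 20 Mbps: 71688.5 / 20 = 3584.4 s ≈ 59.7 minutes.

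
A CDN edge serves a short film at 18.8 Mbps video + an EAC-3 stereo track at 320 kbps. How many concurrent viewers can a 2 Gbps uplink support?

Audio: 320 kbps = 0.320 Mbps.
Per-viewer media rate: 19.120 Mbps.
2 Gbps = 2,000 Mbps; 2,000 / 19.120 = 104.60 → 104 viewers.

104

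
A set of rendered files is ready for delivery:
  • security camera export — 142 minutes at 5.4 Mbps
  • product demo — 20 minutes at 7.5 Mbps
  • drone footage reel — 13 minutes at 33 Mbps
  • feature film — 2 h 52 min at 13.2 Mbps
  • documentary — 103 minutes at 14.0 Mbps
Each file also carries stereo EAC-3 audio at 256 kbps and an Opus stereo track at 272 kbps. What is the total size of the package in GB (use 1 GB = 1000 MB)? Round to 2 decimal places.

Audio total: 256 + 272 = 528 kbps = 0.528 Mbps.
security camera export: 5.928 Mbps × 8520 s = 50506.6 Mb
product demo: 8.028 Mbps × 1200 s = 9633.6 Mb
drone footage reel: 33.528 Mbps × 780 s = 26151.8 Mb
feature film: 13.728 Mbps × 10320 s = 141673.0 Mb
documentary: 14.528 Mbps × 6180 s = 89783.0 Mb
Total: 317748.0 Mb = 39718.5 MB.
= 39.72 GB.

39.72 GB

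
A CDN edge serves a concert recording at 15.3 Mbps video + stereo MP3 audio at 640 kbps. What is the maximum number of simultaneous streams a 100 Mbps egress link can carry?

6

Audio: 640 kbps = 0.640 Mbps.
Per-viewer media rate: 15.940 Mbps.
100 Mbps = 100.0 Mbps; 100.0 / 15.940 = 6.27 → 6 viewers.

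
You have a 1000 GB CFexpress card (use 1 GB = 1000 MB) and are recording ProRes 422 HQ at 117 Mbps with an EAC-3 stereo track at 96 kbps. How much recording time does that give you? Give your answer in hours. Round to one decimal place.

Audio: 96 kbps = 0.096 Mbps.
Total bitrate: 117 + 0.096 = 117.096 Mbps.
Capacity: 1000 GB = 8,000,000 Mb.
Recording time: 8,000,000 / 117.096 = 68,320 s ≈ 19.0 hours.

19.0 hours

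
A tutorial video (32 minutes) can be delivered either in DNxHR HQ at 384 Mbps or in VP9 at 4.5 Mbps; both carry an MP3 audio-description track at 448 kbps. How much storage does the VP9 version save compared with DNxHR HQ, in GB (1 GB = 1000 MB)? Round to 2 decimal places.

32 min = 1920 s
Audio: 448 kbps = 0.448 Mbps.
DNxHR HQ: 384.448 Mbps × 1920 s = 738140.2 Mb = 92.268 GB.
VP9: 4.948 Mbps × 1920 s = 9500.2 Mb = 1.188 GB.
Saving: 92.268 − 1.188 = 91.080 GB.

91.08 GB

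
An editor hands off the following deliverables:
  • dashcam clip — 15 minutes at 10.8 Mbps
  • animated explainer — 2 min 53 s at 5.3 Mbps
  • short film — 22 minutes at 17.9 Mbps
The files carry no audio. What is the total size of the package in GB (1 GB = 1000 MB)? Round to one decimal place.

4.3 GB

dashcam clip: 10.800 Mbps × 900 s = 9720.0 Mb
animated explainer: 5.300 Mbps × 173 s = 916.9 Mb
short film: 17.900 Mbps × 1320 s = 23628.0 Mb
Total: 34264.9 Mb = 4283.1 MB.
= 4.283 GB.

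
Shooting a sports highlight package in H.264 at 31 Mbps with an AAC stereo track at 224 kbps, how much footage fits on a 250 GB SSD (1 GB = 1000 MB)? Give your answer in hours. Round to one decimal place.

Audio: 224 kbps = 0.224 Mbps.
Total bitrate: 31 + 0.224 = 31.224 Mbps.
Capacity: 250 GB = 2,000,000 Mb.
Recording time: 2,000,000 / 31.224 = 64,053 s ≈ 17.8 hours.

17.8 hours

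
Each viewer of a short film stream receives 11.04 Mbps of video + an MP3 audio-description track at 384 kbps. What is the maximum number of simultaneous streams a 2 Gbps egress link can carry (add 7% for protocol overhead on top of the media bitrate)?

163

Audio: 384 kbps = 0.384 Mbps.
Per-viewer media rate: 11.424 Mbps.
On the wire with 7% overhead: 12.224 Mbps.
2 Gbps = 2,000 Mbps; 2,000 / 12.224 = 163.62 → 163 viewers.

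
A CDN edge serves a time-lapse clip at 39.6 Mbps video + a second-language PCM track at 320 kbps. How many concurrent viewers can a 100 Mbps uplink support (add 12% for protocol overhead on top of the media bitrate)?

Audio: 320 kbps = 0.320 Mbps.
Per-viewer media rate: 39.920 Mbps.
On the wire with 12% overhead: 44.710 Mbps.
100 Mbps = 100.0 Mbps; 100.0 / 44.710 = 2.24 → 2 viewers.

2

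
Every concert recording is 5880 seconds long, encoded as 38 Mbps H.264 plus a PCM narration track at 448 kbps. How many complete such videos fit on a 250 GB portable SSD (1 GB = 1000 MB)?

8

Audio: 448 kbps = 0.448 Mbps.
Total bitrate: 38.448 Mbps.
Per item: 38.448 Mbps × 5880 s = 226,074 Mb = 28,259 MB.
Capacity: 250 GB = 2,000,000 Mb; 8.85 items → 8 complete.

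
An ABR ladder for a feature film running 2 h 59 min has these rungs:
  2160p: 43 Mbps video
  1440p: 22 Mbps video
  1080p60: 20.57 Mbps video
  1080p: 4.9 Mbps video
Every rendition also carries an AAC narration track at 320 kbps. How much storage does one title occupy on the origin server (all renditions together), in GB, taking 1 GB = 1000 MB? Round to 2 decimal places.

2 h 59 min = 179 min = 10740 s
Audio: 320 kbps = 0.320 Mbps.
Sum of rendition bitrates: (43+0.320) + (22+0.320) + (20.57+0.320) + (4.9+0.320) = 91.750 Mbps.
× 10740 s = 985,395 Mb = 123,174 MB = 123.2 GB.

123.17 GB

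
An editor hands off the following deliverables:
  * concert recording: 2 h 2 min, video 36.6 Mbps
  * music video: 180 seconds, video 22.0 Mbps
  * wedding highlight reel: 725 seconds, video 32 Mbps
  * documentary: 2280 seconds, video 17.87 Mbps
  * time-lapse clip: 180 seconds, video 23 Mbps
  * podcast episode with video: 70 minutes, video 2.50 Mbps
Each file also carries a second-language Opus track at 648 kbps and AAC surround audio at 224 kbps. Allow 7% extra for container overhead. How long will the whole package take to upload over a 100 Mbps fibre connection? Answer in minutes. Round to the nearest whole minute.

Audio total: 648 + 224 = 872 kbps = 0.872 Mbps.
concert recording: 37.472 Mbps × 7320 s × 1.07 = 293495.7 Mb
music video: 22.872 Mbps × 180 s × 1.07 = 4405.1 Mb
wedding highlight reel: 32.872 Mbps × 725 s × 1.07 = 25500.5 Mb
documentary: 18.742 Mbps × 2280 s × 1.07 = 45723.0 Mb
time-lapse clip: 23.872 Mbps × 180 s × 1.07 = 4597.7 Mb
podcast episode with video: 3.372 Mbps × 4200 s × 1.07 = 15153.8 Mb
Total: 388875.8 Mb = 48609.5 MB.
At 100 Mbps: 388875.8 / 100 = 3889 s ≈ 64.8 minutes.

65 minutes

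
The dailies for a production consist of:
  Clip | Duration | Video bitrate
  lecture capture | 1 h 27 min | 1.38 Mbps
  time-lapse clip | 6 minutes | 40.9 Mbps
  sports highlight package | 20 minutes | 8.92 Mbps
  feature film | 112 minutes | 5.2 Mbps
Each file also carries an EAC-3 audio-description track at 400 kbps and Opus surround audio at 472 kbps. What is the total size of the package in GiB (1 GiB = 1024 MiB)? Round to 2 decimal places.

9.24 GiB

Audio total: 400 + 472 = 872 kbps = 0.872 Mbps.
lecture capture: 2.252 Mbps × 5220 s = 11755.4 Mb
time-lapse clip: 41.772 Mbps × 360 s = 15037.9 Mb
sports highlight package: 9.792 Mbps × 1200 s = 11750.4 Mb
feature film: 6.072 Mbps × 6720 s = 40803.8 Mb
Total: 79347.6 Mb = 9918.5 MB.
= 9.237 GiB.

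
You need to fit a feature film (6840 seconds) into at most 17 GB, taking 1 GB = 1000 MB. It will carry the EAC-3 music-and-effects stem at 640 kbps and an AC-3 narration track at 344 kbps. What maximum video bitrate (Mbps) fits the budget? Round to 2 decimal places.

Budget: 17 GB = 136000.0 Mb.
Total bitrate budget: 136000.0 Mb / 6840 s = 19.883 Mbps.
Audio total: 640 + 344 = 984 kbps = 0.984 Mbps.
Video: 19.883 − 0.984 = 18.899 Mbps.

18.90 Mbps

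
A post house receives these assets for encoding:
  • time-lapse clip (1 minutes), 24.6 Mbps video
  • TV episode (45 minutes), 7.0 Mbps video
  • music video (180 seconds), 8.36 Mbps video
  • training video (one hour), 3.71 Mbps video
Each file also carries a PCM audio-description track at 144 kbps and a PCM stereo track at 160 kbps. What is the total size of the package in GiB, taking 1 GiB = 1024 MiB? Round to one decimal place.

4.3 GiB

Audio total: 144 + 160 = 304 kbps = 0.304 Mbps.
time-lapse clip: 24.904 Mbps × 60 s = 1494.2 Mb
TV episode: 7.304 Mbps × 2700 s = 19720.8 Mb
music video: 8.664 Mbps × 180 s = 1559.5 Mb
training video: 4.014 Mbps × 3600 s = 14450.4 Mb
Total: 37225.0 Mb = 4653.1 MB.
= 4.334 GiB.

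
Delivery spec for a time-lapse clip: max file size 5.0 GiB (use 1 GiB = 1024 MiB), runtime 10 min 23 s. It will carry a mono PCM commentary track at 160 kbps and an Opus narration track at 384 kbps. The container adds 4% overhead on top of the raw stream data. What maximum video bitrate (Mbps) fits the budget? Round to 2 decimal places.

Budget: 5.0 GiB = 42949.7 Mb.
Stream payload after overhead: 42949.7 / 1.04 = 41297.8 Mb.
10 min 23 s = 623 s
Total bitrate budget: 41297.8 Mb / 623 s = 66.289 Mbps.
Audio total: 160 + 384 = 544 kbps = 0.544 Mbps.
Video: 66.289 − 0.544 = 65.745 Mbps.

65.74 Mbps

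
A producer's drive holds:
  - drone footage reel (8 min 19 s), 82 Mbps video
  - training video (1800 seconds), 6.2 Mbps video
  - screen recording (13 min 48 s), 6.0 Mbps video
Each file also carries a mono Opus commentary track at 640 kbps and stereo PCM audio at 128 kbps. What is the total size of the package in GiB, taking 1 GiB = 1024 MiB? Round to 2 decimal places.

Audio total: 640 + 128 = 768 kbps = 0.768 Mbps.
drone footage reel: 82.768 Mbps × 499 s = 41301.2 Mb
training video: 6.968 Mbps × 1800 s = 12542.4 Mb
screen recording: 6.768 Mbps × 828 s = 5603.9 Mb
Total: 59447.5 Mb = 7430.9 MB.
= 6.921 GiB.

6.92 GiB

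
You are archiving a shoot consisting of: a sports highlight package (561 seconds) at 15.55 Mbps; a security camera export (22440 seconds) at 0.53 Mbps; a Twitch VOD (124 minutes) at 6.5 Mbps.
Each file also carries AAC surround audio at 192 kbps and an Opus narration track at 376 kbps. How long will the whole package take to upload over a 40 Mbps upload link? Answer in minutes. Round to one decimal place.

35.9 minutes

Audio total: 192 + 376 = 568 kbps = 0.568 Mbps.
sports highlight package: 16.118 Mbps × 561 s = 9042.2 Mb
security camera export: 1.098 Mbps × 22440 s = 24639.1 Mb
Twitch VOD: 7.068 Mbps × 7440 s = 52585.9 Mb
Total: 86267.2 Mb = 10783.4 MB.
At 40 Mbps: 86267.2 / 40 = 2157 s ≈ 35.9 minutes.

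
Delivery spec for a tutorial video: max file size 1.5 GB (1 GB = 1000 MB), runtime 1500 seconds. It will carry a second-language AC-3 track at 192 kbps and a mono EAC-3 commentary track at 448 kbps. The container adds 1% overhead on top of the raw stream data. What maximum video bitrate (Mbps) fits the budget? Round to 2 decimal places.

7.28 Mbps

Budget: 1.5 GB = 12000.0 Mb.
Stream payload after overhead: 12000.0 / 1.01 = 11881.2 Mb.
Total bitrate budget: 11881.2 Mb / 1500 s = 7.921 Mbps.
Audio total: 192 + 448 = 640 kbps = 0.640 Mbps.
Video: 7.921 − 0.640 = 7.281 Mbps.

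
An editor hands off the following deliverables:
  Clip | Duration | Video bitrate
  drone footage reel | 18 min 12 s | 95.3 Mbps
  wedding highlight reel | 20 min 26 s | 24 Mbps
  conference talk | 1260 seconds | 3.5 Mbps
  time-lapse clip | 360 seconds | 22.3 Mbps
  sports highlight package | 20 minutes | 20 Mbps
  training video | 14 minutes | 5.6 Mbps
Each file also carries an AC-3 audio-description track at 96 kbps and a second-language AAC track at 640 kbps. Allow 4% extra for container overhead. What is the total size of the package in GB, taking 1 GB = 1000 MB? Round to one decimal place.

Audio total: 96 + 640 = 736 kbps = 0.736 Mbps.
drone footage reel: 96.036 Mbps × 1092 s × 1.04 = 109066.2 Mb
wedding highlight reel: 24.736 Mbps × 1226 s × 1.04 = 31539.4 Mb
conference talk: 4.236 Mbps × 1260 s × 1.04 = 5550.9 Mb
time-lapse clip: 23.036 Mbps × 360 s × 1.04 = 8624.7 Mb
sports highlight package: 20.736 Mbps × 1200 s × 1.04 = 25878.5 Mb
training video: 6.336 Mbps × 840 s × 1.04 = 5535.1 Mb
Total: 186194.7 Mb = 23274.3 MB.
= 23.27 GB.

23.3 GB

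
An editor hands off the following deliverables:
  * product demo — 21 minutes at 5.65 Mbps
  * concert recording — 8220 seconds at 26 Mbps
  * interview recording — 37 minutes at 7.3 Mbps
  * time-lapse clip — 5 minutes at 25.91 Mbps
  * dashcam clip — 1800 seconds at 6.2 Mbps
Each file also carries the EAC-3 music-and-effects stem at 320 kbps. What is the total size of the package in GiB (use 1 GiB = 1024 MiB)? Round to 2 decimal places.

30.31 GiB

Audio: 320 kbps = 0.320 Mbps.
product demo: 5.970 Mbps × 1260 s = 7522.2 Mb
concert recording: 26.320 Mbps × 8220 s = 216350.4 Mb
interview recording: 7.620 Mbps × 2220 s = 16916.4 Mb
time-lapse clip: 26.230 Mbps × 300 s = 7869.0 Mb
dashcam clip: 6.520 Mbps × 1800 s = 11736.0 Mb
Total: 260394.0 Mb = 32549.2 MB.
= 30.31 GiB.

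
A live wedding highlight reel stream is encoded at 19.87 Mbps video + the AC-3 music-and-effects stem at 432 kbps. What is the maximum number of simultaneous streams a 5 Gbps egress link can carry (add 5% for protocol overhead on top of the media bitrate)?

234

Audio: 432 kbps = 0.432 Mbps.
Per-viewer media rate: 20.302 Mbps.
On the wire with 5% overhead: 21.317 Mbps.
5 Gbps = 5,000 Mbps; 5,000 / 21.317 = 234.55 → 234 viewers.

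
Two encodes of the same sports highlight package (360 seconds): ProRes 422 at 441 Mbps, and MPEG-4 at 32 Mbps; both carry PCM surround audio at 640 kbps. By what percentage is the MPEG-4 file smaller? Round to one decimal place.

Audio: 640 kbps = 0.640 Mbps.
ProRes 422: 441.640 Mbps × 360 s = 158990.4 Mb = 18.509 GiB.
MPEG-4: 32.640 Mbps × 360 s = 11750.4 Mb = 1.368 GiB.
Reduction: (1 − 1.368/18.509) × 100 = 92.61%.

92.6%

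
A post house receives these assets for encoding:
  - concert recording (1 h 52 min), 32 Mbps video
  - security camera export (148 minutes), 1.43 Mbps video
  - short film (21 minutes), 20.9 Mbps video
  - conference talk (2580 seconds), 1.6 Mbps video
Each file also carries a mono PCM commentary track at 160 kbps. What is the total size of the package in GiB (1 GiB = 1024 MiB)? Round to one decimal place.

Audio: 160 kbps = 0.160 Mbps.
concert recording: 32.160 Mbps × 6720 s = 216115.2 Mb
security camera export: 1.590 Mbps × 8880 s = 14119.2 Mb
short film: 21.060 Mbps × 1260 s = 26535.6 Mb
conference talk: 1.760 Mbps × 2580 s = 4540.8 Mb
Total: 261310.8 Mb = 32663.8 MB.
= 30.42 GiB.

30.4 GiB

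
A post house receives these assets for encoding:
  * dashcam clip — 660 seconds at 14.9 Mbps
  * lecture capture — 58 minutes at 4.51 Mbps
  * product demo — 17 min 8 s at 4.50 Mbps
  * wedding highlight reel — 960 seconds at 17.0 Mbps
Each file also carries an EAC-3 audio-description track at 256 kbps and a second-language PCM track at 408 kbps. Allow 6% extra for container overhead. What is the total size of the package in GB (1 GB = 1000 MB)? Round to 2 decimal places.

Audio total: 256 + 408 = 664 kbps = 0.664 Mbps.
dashcam clip: 15.564 Mbps × 660 s × 1.06 = 10888.6 Mb
lecture capture: 5.174 Mbps × 3480 s × 1.06 = 19085.9 Mb
product demo: 5.164 Mbps × 1028 s × 1.06 = 5627.1 Mb
wedding highlight reel: 17.664 Mbps × 960 s × 1.06 = 17974.9 Mb
Total: 53576.4 Mb = 6697.1 MB.
= 6.697 GB.

6.70 GB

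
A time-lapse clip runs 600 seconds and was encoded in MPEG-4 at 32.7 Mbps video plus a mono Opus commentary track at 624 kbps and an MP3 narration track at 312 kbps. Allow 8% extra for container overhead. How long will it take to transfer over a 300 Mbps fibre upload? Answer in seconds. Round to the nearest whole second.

Audio total: 624 + 312 = 936 kbps = 0.936 Mbps.
Total bitrate: 33.636 Mbps.
File: 33.636 Mbps × 600 s = 20181.6 Mb.
With 8% container overhead: ×1.08. → 21796.1 Mb.
At 300 Mbps: 21796.1 / 300 = 72.7 s ≈ 72.7 seconds.

73 seconds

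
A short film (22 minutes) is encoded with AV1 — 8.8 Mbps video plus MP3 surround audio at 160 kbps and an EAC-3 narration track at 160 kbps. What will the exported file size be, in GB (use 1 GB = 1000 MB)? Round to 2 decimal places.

1.50 GB

22 min = 1320 s
Audio total: 160 + 160 = 320 kbps = 0.320 Mbps.
Total bitrate: 8.8 + 0.320 = 9.120 Mbps.
Stream data: 9.120 Mbps × 1320 s = 12038.4 Mb.
12,038 Mb ÷ 8 = 1,505 MB → 1.505 GB.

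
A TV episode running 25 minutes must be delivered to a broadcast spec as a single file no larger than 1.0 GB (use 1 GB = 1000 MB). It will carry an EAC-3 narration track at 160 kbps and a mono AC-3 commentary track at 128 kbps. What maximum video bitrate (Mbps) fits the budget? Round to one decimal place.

5.0 Mbps

Budget: 1.0 GB = 8000.0 Mb.
25 min = 1500 s
Total bitrate budget: 8000.0 Mb / 1500 s = 5.333 Mbps.
Audio total: 160 + 128 = 288 kbps = 0.288 Mbps.
Video: 5.333 − 0.288 = 5.045 Mbps.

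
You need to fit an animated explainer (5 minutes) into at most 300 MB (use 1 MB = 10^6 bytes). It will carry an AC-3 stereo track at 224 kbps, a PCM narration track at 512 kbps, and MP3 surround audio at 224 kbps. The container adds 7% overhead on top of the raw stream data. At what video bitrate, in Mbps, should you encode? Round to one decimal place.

Budget: 300 MB = 2400.0 Mb.
Stream payload after overhead: 2400.0 / 1.07 = 2243.0 Mb.
5 min = 300 s
Total bitrate budget: 2243.0 Mb / 300 s = 7.477 Mbps.
Audio total: 224 + 512 + 224 = 960 kbps = 0.960 Mbps.
Video: 7.477 − 0.960 = 6.517 Mbps.

6.5 Mbps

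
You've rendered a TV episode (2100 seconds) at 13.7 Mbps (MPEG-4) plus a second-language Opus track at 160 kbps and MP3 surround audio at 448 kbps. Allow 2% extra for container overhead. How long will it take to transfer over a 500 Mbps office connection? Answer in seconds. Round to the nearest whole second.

61 seconds

Audio total: 160 + 448 = 608 kbps = 0.608 Mbps.
Total bitrate: 14.308 Mbps.
File: 14.308 Mbps × 2100 s = 30046.8 Mb.
With 2% container overhead: ×1.02. → 30647.7 Mb.
At 500 Mbps: 30647.7 / 500 = 61.3 s ≈ 61.3 seconds.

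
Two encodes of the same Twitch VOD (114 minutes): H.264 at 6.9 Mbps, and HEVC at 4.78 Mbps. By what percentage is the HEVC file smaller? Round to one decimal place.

30.7%

114 min = 6840 s
H.264: 6.900 Mbps × 6840 s = 47196.0 Mb = 5.899 GB.
HEVC: 4.780 Mbps × 6840 s = 32695.2 Mb = 4.087 GB.
Reduction: (1 − 4.087/5.899) × 100 = 30.72%.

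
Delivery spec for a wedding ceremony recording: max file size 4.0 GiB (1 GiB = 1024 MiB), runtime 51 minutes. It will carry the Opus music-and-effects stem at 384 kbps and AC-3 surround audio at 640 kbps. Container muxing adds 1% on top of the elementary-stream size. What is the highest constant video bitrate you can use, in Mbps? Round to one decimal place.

Budget: 4.0 GiB = 34359.7 Mb.
Stream payload after overhead: 34359.7 / 1.01 = 34019.5 Mb.
51 min = 3060 s
Total bitrate budget: 34019.5 Mb / 3060 s = 11.117 Mbps.
Audio total: 384 + 640 = 1024 kbps = 1.024 Mbps.
Video: 11.117 − 1.024 = 10.093 Mbps.

10.1 Mbps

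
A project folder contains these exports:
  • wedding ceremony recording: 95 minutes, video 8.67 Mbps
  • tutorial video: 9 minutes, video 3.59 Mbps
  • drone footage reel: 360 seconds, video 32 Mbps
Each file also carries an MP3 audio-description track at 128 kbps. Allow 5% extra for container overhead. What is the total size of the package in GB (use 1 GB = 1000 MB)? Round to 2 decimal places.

Audio: 128 kbps = 0.128 Mbps.
wedding ceremony recording: 8.798 Mbps × 5700 s × 1.05 = 52656.0 Mb
tutorial video: 3.718 Mbps × 540 s × 1.05 = 2108.1 Mb
drone footage reel: 32.128 Mbps × 360 s × 1.05 = 12144.4 Mb
Total: 66908.5 Mb = 8363.6 MB.
= 8.364 GB.

8.36 GB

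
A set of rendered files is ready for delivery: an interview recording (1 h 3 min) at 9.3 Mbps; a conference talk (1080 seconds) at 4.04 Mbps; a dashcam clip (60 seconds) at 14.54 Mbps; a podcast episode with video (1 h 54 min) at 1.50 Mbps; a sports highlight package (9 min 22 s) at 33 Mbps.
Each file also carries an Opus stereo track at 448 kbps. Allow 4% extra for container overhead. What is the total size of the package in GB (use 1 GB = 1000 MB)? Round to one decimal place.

Audio: 448 kbps = 0.448 Mbps.
interview recording: 9.748 Mbps × 3780 s × 1.04 = 38321.3 Mb
conference talk: 4.488 Mbps × 1080 s × 1.04 = 5040.9 Mb
dashcam clip: 14.988 Mbps × 60 s × 1.04 = 935.3 Mb
podcast episode with video: 1.948 Mbps × 6840 s × 1.04 = 13857.3 Mb
sports highlight package: 33.448 Mbps × 562 s × 1.04 = 19549.7 Mb
Total: 77704.5 Mb = 9713.1 MB.
= 9.713 GB.

9.7 GB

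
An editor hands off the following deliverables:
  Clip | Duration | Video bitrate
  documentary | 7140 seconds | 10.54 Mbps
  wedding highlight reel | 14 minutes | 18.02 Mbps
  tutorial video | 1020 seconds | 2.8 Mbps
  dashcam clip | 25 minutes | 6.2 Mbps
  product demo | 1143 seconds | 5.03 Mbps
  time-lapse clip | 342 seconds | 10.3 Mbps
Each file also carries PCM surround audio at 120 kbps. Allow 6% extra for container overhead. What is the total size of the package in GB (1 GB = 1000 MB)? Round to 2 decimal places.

Audio: 120 kbps = 0.120 Mbps.
documentary: 10.660 Mbps × 7140 s × 1.06 = 80679.1 Mb
wedding highlight reel: 18.140 Mbps × 840 s × 1.06 = 16151.9 Mb
tutorial video: 2.920 Mbps × 1020 s × 1.06 = 3157.1 Mb
dashcam clip: 6.320 Mbps × 1500 s × 1.06 = 10048.8 Mb
product demo: 5.150 Mbps × 1143 s × 1.06 = 6239.6 Mb
time-lapse clip: 10.420 Mbps × 342 s × 1.06 = 3777.5 Mb
Total: 120054.0 Mb = 15006.7 MB.
= 15.01 GB.

15.01 GB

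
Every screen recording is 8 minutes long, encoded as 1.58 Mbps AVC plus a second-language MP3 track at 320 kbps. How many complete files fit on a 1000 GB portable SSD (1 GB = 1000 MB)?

8 min = 480 s
Audio: 320 kbps = 0.320 Mbps.
Total bitrate: 1.900 Mbps.
Per item: 1.900 Mbps × 480 s = 912.0 Mb = 114.0 MB.
Capacity: 1000 GB = 8,000,000 Mb; 8771.93 items → 8771 complete.

8771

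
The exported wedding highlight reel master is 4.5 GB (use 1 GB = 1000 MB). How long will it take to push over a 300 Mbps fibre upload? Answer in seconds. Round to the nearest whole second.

File: 4.5 GB = 36000.0 Mb.
At 300 Mbps: 36000.0 / 300 = 120.0 s ≈ 120 seconds.

120 seconds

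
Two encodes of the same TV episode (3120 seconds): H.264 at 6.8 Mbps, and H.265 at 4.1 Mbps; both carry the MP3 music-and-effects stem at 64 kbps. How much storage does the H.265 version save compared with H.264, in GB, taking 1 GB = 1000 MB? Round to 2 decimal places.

1.05 GB

Audio: 64 kbps = 0.064 Mbps.
H.264: 6.864 Mbps × 3120 s = 21415.7 Mb = 2.677 GB.
H.265: 4.164 Mbps × 3120 s = 12991.7 Mb = 1.624 GB.
Saving: 2.677 − 1.624 = 1.053 GB.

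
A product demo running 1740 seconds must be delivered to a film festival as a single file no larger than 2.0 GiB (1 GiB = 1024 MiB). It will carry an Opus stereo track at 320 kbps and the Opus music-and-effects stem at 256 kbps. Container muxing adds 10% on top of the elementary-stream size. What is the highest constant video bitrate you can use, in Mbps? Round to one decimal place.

Budget: 2.0 GiB = 17179.9 Mb.
Stream payload after overhead: 17179.9 / 1.10 = 15618.1 Mb.
Total bitrate budget: 15618.1 Mb / 1740 s = 8.976 Mbps.
Audio total: 320 + 256 = 576 kbps = 0.576 Mbps.
Video: 8.976 − 0.576 = 8.400 Mbps.

8.4 Mbps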